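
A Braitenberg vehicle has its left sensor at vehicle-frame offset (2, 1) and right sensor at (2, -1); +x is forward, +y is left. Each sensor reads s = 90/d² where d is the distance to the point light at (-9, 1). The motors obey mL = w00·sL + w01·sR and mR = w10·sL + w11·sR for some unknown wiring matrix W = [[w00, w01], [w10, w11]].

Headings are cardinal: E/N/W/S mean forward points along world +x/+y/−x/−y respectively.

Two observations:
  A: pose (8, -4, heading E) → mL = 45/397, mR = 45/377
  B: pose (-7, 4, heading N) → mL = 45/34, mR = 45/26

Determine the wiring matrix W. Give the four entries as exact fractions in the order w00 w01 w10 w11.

obs A: pose=(8,-4,E) → sL=90/377, sR=90/397, mL=45/397, mR=45/377
obs B: pose=(-7,4,N) → sL=45/13, sR=45/17, mL=45/34, mR=45/26
sensor matrix S = [[90/377, 90/397], [45/13, 45/17]]; det S = -388800/2544373
solve [mL_A; mL_B] = S·[w00; w01] and [mR_A; mR_B] = S·[w10; w11]:
  w00 = 0, w01 = 1/2, w10 = 1/2, w11 = 0

0 1/2 1/2 0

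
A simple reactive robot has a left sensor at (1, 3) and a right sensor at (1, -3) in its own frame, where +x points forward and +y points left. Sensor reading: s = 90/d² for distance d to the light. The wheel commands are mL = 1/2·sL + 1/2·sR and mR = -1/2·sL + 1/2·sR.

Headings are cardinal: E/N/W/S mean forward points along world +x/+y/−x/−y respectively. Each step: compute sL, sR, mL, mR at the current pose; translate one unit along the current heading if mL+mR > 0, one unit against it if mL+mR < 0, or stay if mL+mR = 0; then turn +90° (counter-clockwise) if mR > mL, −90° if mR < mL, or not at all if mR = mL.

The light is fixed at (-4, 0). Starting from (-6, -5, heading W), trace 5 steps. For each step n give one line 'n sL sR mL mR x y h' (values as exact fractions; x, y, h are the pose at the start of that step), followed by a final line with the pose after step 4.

0 90/73 90/13 3870/949 2700/949 -6 -5 W
1 45/26 45/8 765/208 405/208 -7 -5 N
2 18 90/53 522/53 -432/53 -7 -4 E
3 45/13 9/5 171/65 -54/65 -6 -4 S
4 90/73 90/13 3870/949 2700/949 -6 -5 W
final -7 -5 N

n=0: pose=(-6,-5,W); sL=90/73, sR=90/13; mL=3870/949, mR=2700/949; mL+mR=90/13 → advance +1; mR−mL=-90/73 → turn -1·90°
n=1: pose=(-7,-5,N); sL=45/26, sR=45/8; mL=765/208, mR=405/208; mL+mR=45/8 → advance +1; mR−mL=-45/26 → turn -1·90°
n=2: pose=(-7,-4,E); sL=18, sR=90/53; mL=522/53, mR=-432/53; mL+mR=90/53 → advance +1; mR−mL=-18 → turn -1·90°
n=3: pose=(-6,-4,S); sL=45/13, sR=9/5; mL=171/65, mR=-54/65; mL+mR=9/5 → advance +1; mR−mL=-45/13 → turn -1·90°
n=4: pose=(-6,-5,W); sL=90/73, sR=90/13; mL=3870/949, mR=2700/949; mL+mR=90/13 → advance +1; mR−mL=-90/73 → turn -1·90°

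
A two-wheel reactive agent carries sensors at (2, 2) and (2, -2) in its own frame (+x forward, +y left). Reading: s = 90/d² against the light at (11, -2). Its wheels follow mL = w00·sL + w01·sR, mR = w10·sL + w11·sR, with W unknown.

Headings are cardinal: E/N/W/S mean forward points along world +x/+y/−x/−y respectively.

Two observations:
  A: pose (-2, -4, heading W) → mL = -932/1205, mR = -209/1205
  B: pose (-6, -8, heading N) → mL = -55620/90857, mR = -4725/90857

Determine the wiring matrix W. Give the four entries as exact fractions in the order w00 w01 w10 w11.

-1 -1 -1 1/2

obs A: pose=(-2,-4,W) → sL=90/241, sR=2/5, mL=-932/1205, mR=-209/1205
obs B: pose=(-6,-8,N) → sL=90/377, sR=90/241, mL=-55620/90857, mR=-4725/90857
sensor matrix S = [[90/241, 2/5], [90/377, 90/241]]; det S = 962784/21896537
solve [mL_A; mL_B] = S·[w00; w01] and [mR_A; mR_B] = S·[w10; w11]:
  w00 = -1, w01 = -1, w10 = -1, w11 = 1/2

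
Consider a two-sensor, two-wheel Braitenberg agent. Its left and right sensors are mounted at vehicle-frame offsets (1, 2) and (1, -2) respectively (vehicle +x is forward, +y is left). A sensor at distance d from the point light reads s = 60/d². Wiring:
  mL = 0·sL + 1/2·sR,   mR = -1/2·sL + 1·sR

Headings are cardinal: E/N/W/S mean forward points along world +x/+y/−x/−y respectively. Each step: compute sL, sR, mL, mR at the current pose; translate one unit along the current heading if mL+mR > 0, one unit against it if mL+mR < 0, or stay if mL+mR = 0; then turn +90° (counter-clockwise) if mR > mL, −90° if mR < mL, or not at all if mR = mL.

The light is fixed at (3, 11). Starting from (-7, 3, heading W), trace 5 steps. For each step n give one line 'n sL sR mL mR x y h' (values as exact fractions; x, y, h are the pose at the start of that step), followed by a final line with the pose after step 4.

n=0: pose=(-7,3,W); sL=60/221, sR=60/157; mL=30/157, mR=8550/34697; mL+mR=15180/34697 → advance +1; mR−mL=1920/34697 → turn +1·90°
n=1: pose=(-8,3,S); sL=10/27, sR=6/25; mL=3/25, mR=37/675; mL+mR=118/675 → advance +1; mR−mL=-44/675 → turn -1·90°
n=2: pose=(-8,2,W); sL=12/53, sR=60/193; mL=30/193, mR=2022/10229; mL+mR=3612/10229 → advance +1; mR−mL=432/10229 → turn +1·90°
n=3: pose=(-9,2,S); sL=3/10, sR=15/74; mL=15/148, mR=39/740; mL+mR=57/370 → advance +1; mR−mL=-9/185 → turn -1·90°
n=4: pose=(-9,1,W); sL=60/313, sR=60/233; mL=30/233, mR=11790/72929; mL+mR=21180/72929 → advance +1; mR−mL=2400/72929 → turn +1·90°

0 60/221 60/157 30/157 8550/34697 -7 3 W
1 10/27 6/25 3/25 37/675 -8 3 S
2 12/53 60/193 30/193 2022/10229 -8 2 W
3 3/10 15/74 15/148 39/740 -9 2 S
4 60/313 60/233 30/233 11790/72929 -9 1 W
final -10 1 S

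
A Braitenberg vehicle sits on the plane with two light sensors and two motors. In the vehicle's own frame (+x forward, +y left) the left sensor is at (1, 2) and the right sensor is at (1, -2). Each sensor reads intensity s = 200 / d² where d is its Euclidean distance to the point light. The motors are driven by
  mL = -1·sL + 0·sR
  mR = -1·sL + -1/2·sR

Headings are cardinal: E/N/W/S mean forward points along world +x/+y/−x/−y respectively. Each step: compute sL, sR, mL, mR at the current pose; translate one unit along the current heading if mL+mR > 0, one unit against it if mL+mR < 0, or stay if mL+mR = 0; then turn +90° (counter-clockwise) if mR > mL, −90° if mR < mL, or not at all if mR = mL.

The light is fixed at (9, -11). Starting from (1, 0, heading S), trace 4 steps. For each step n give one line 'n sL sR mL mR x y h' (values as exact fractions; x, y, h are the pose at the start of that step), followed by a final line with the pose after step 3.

n=0: pose=(1,0,S); sL=25/17, sR=1; mL=-25/17, mR=-67/34; mL+mR=-117/34 → advance -1; mR−mL=-1/2 → turn -1·90°
n=1: pose=(1,1,W); sL=200/181, sR=200/277; mL=-200/181, mR=-73500/50137; mL+mR=-128900/50137 → advance -1; mR−mL=-100/277 → turn -1·90°
n=2: pose=(2,1,N); sL=4/5, sR=100/97; mL=-4/5, mR=-638/485; mL+mR=-1026/485 → advance -1; mR−mL=-50/97 → turn -1·90°
n=3: pose=(2,0,E); sL=40/41, sR=200/117; mL=-40/41, mR=-8780/4797; mL+mR=-13460/4797 → advance -1; mR−mL=-100/117 → turn -1·90°

0 25/17 1 -25/17 -67/34 1 0 S
1 200/181 200/277 -200/181 -73500/50137 1 1 W
2 4/5 100/97 -4/5 -638/485 2 1 N
3 40/41 200/117 -40/41 -8780/4797 2 0 E
final 1 0 S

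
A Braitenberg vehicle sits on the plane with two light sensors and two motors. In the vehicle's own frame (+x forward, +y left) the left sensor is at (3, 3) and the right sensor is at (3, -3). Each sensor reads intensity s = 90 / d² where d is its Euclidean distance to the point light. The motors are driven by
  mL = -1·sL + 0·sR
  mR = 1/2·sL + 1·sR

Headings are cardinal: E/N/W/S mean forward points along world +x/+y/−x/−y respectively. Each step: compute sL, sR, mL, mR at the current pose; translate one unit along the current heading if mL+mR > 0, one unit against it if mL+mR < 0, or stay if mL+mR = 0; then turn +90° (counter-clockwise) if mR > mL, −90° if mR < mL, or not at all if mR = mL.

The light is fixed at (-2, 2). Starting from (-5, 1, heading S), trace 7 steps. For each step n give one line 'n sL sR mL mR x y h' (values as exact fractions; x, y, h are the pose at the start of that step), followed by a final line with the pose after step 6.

n=0: pose=(-5,1,S); sL=45/8, sR=45/26; mL=-45/8, mR=945/208; mL+mR=-225/208 → advance -1; mR−mL=2115/208 → turn +1·90°
n=1: pose=(-5,2,E); sL=10, sR=10; mL=-10, mR=15; mL+mR=5 → advance +1; mR−mL=25 → turn +1·90°
n=2: pose=(-4,2,N); sL=45/17, sR=9; mL=-45/17, mR=351/34; mL+mR=261/34 → advance +1; mR−mL=441/34 → turn +1·90°
n=3: pose=(-4,3,W); sL=90/29, sR=90/41; mL=-90/29, mR=4455/1189; mL+mR=765/1189 → advance +1; mR−mL=8145/1189 → turn +1·90°
n=4: pose=(-5,3,S); sL=45/2, sR=9/4; mL=-45/2, mR=27/2; mL+mR=-9 → advance -1; mR−mL=36 → turn +1·90°
n=5: pose=(-5,4,E); sL=18/5, sR=90; mL=-18/5, mR=459/5; mL+mR=441/5 → advance +1; mR−mL=477/5 → turn +1·90°
n=6: pose=(-4,4,N); sL=9/5, sR=45/13; mL=-9/5, mR=567/130; mL+mR=333/130 → advance +1; mR−mL=801/130 → turn +1·90°

0 45/8 45/26 -45/8 945/208 -5 1 S
1 10 10 -10 15 -5 2 E
2 45/17 9 -45/17 351/34 -4 2 N
3 90/29 90/41 -90/29 4455/1189 -4 3 W
4 45/2 9/4 -45/2 27/2 -5 3 S
5 18/5 90 -18/5 459/5 -5 4 E
6 9/5 45/13 -9/5 567/130 -4 4 N
final -4 5 W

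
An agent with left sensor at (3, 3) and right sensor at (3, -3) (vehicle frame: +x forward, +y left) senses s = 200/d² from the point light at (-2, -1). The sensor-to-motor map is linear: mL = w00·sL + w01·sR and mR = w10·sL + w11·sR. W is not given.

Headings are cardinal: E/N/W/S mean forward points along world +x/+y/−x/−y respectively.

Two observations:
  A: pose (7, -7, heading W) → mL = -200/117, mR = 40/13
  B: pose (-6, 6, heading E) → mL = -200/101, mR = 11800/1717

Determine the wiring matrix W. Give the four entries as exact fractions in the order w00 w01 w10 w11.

-1 0 1/2 1/2

obs A: pose=(7,-7,W) → sL=200/117, sR=40/9, mL=-200/117, mR=40/13
obs B: pose=(-6,6,E) → sL=200/101, sR=200/17, mL=-200/101, mR=11800/1717
sensor matrix S = [[200/117, 40/9], [200/101, 200/17]]; det S = 2272000/200889
solve [mL_A; mL_B] = S·[w00; w01] and [mR_A; mR_B] = S·[w10; w11]:
  w00 = -1, w01 = 0, w10 = 1/2, w11 = 1/2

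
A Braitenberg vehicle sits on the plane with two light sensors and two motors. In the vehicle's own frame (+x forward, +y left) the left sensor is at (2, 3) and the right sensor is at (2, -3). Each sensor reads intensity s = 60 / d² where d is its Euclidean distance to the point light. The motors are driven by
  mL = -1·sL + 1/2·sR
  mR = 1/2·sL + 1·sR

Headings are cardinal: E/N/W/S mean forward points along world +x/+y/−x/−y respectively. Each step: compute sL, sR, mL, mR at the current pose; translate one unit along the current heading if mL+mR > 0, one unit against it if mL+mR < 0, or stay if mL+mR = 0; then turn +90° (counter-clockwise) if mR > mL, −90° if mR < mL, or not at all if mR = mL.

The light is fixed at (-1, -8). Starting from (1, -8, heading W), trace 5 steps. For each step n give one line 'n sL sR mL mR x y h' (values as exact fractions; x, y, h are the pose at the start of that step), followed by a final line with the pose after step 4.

0 20/3 20/3 -10/3 10 1 -8 W
1 3 15/2 3/4 9 0 -8 S
2 60/13 12/5 -222/65 306/65 0 -9 E
3 30 30/13 -375/13 225/13 1 -9 N
4 12/5 60 138/5 306/5 1 -10 W
final 0 -10 S

n=0: pose=(1,-8,W); sL=20/3, sR=20/3; mL=-10/3, mR=10; mL+mR=20/3 → advance +1; mR−mL=40/3 → turn +1·90°
n=1: pose=(0,-8,S); sL=3, sR=15/2; mL=3/4, mR=9; mL+mR=39/4 → advance +1; mR−mL=33/4 → turn +1·90°
n=2: pose=(0,-9,E); sL=60/13, sR=12/5; mL=-222/65, mR=306/65; mL+mR=84/65 → advance +1; mR−mL=528/65 → turn +1·90°
n=3: pose=(1,-9,N); sL=30, sR=30/13; mL=-375/13, mR=225/13; mL+mR=-150/13 → advance -1; mR−mL=600/13 → turn +1·90°
n=4: pose=(1,-10,W); sL=12/5, sR=60; mL=138/5, mR=306/5; mL+mR=444/5 → advance +1; mR−mL=168/5 → turn +1·90°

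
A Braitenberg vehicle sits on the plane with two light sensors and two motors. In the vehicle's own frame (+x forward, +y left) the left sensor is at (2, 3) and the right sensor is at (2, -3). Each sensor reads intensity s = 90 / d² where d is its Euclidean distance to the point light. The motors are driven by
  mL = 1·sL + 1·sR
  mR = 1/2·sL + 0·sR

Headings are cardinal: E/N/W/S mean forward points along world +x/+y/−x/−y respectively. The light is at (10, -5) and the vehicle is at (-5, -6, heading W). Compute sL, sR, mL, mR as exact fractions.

left sensor world pos  = (-7, -9); dL² = 305
right sensor world pos = (-7, -3); dR² = 293
sL = 90/305 = 18/61
sR = 90/293 = 90/293
mL = 1·sL + 1·sR = 10764/17873
mR = 1/2·sL + 0·sR = 9/61

18/61 90/293 10764/17873 9/61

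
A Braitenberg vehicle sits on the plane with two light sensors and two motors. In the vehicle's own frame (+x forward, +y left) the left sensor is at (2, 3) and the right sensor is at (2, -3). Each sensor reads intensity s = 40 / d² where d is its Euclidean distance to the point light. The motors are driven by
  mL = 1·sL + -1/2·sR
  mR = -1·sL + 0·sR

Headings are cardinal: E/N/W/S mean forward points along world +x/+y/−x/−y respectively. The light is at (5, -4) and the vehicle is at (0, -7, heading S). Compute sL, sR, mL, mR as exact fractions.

left sensor world pos  = (3, -9); dL² = 29
right sensor world pos = (-3, -9); dR² = 89
sL = 40/29 = 40/29
sR = 40/89 = 40/89
mL = 1·sL + -1/2·sR = 2980/2581
mR = -1·sL + 0·sR = -40/29

40/29 40/89 2980/2581 -40/29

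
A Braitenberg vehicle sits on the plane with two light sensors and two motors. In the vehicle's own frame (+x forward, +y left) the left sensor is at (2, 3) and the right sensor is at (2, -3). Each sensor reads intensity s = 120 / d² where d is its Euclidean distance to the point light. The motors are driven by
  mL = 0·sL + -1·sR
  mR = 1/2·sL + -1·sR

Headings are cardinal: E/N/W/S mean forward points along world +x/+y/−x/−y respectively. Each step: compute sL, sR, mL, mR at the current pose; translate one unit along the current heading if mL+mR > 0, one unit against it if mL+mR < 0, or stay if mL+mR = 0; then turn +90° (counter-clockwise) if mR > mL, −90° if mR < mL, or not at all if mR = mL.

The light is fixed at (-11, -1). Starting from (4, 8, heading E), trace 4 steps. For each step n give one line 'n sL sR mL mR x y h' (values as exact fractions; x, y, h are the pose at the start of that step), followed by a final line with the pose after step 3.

0 120/433 24/65 -24/65 -6492/28145 4 8 E
1 60/121 12/41 -12/41 -222/4961 3 8 N
2 120/169 24/53 -24/53 -876/8957 3 7 W
3 1/3 2/3 -2/3 -1/2 4 7 S
final 4 8 E

n=0: pose=(4,8,E); sL=120/433, sR=24/65; mL=-24/65, mR=-6492/28145; mL+mR=-16884/28145 → advance -1; mR−mL=60/433 → turn +1·90°
n=1: pose=(3,8,N); sL=60/121, sR=12/41; mL=-12/41, mR=-222/4961; mL+mR=-1674/4961 → advance -1; mR−mL=30/121 → turn +1·90°
n=2: pose=(3,7,W); sL=120/169, sR=24/53; mL=-24/53, mR=-876/8957; mL+mR=-4932/8957 → advance -1; mR−mL=60/169 → turn +1·90°
n=3: pose=(4,7,S); sL=1/3, sR=2/3; mL=-2/3, mR=-1/2; mL+mR=-7/6 → advance -1; mR−mL=1/6 → turn +1·90°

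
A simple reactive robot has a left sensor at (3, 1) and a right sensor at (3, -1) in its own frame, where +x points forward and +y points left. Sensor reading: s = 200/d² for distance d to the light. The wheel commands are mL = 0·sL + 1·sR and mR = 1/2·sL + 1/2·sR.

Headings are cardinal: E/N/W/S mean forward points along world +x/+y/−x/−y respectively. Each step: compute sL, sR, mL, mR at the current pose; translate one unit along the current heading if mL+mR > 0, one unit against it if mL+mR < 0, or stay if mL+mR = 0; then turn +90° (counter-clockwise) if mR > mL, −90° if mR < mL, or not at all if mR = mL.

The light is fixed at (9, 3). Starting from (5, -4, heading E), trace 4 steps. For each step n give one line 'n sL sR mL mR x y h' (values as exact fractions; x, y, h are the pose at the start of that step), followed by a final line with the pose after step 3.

n=0: pose=(5,-4,E); sL=200/37, sR=40/13; mL=40/13, mR=2040/481; mL+mR=3520/481 → advance +1; mR−mL=560/481 → turn +1·90°
n=1: pose=(6,-4,N); sL=25/4, sR=10; mL=10, mR=65/8; mL+mR=145/8 → advance +1; mR−mL=-15/8 → turn -1·90°
n=2: pose=(6,-3,E); sL=8, sR=200/49; mL=200/49, mR=296/49; mL+mR=496/49 → advance +1; mR−mL=96/49 → turn +1·90°
n=3: pose=(7,-3,N); sL=100/9, sR=20; mL=20, mR=140/9; mL+mR=320/9 → advance +1; mR−mL=-40/9 → turn -1·90°

0 200/37 40/13 40/13 2040/481 5 -4 E
1 25/4 10 10 65/8 6 -4 N
2 8 200/49 200/49 296/49 6 -3 E
3 100/9 20 20 140/9 7 -3 N
final 7 -2 E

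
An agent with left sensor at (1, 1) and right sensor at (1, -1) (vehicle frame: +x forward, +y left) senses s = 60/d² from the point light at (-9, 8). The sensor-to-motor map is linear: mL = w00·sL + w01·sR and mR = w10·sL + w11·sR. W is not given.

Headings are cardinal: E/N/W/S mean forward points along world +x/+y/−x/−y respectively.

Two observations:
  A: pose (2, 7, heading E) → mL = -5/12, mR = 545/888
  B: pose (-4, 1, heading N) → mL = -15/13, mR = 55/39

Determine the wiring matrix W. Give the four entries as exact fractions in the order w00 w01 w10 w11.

obs A: pose=(2,7,E) → sL=5/12, sR=15/37, mL=-5/12, mR=545/888
obs B: pose=(-4,1,N) → sL=15/13, sR=5/6, mL=-15/13, mR=55/39
sensor matrix S = [[5/12, 15/37], [15/13, 5/6]]; det S = -4175/34632
solve [mL_A; mL_B] = S·[w00; w01] and [mR_A; mR_B] = S·[w10; w11]:
  w00 = -1, w01 = 0, w10 = 1/2, w11 = 1

-1 0 1/2 1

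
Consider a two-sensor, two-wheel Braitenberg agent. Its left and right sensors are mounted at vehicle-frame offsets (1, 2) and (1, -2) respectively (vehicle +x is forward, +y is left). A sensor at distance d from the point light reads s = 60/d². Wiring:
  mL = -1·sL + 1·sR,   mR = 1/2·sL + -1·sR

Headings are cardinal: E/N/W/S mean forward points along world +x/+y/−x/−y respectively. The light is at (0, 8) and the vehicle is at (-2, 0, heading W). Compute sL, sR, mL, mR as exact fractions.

left sensor world pos  = (-3, -2); dL² = 109
right sensor world pos = (-3, 2); dR² = 45
sL = 60/109 = 60/109
sR = 60/45 = 4/3
mL = -1·sL + 1·sR = 256/327
mR = 1/2·sL + -1·sR = -346/327

60/109 4/3 256/327 -346/327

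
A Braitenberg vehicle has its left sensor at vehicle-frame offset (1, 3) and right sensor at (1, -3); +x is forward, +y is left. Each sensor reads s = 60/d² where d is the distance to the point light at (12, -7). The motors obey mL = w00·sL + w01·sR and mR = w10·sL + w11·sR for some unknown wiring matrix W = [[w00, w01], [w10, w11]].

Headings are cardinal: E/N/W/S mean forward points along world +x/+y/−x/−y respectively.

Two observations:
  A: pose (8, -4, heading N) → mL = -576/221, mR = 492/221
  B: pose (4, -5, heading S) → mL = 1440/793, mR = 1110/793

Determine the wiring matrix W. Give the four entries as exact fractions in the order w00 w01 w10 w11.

1 -1 1/2 1/2

obs A: pose=(8,-4,N) → sL=12/13, sR=60/17, mL=-576/221, mR=492/221
obs B: pose=(4,-5,S) → sL=30/13, sR=30/61, mL=1440/793, mR=1110/793
sensor matrix S = [[12/13, 60/17], [30/13, 30/61]]; det S = -103680/13481
solve [mL_A; mL_B] = S·[w00; w01] and [mR_A; mR_B] = S·[w10; w11]:
  w00 = 1, w01 = -1, w10 = 1/2, w11 = 1/2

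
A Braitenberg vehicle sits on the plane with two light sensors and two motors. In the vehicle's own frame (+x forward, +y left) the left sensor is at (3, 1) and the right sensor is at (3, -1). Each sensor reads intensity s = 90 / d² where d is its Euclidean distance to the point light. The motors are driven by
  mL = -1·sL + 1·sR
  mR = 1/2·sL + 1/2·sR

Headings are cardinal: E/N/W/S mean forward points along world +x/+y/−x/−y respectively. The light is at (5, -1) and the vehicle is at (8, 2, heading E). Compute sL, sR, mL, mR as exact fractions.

left sensor world pos  = (11, 3); dL² = 52
right sensor world pos = (11, 1); dR² = 40
sL = 90/52 = 45/26
sR = 90/40 = 9/4
mL = -1·sL + 1·sR = 27/52
mR = 1/2·sL + 1/2·sR = 207/104

45/26 9/4 27/52 207/104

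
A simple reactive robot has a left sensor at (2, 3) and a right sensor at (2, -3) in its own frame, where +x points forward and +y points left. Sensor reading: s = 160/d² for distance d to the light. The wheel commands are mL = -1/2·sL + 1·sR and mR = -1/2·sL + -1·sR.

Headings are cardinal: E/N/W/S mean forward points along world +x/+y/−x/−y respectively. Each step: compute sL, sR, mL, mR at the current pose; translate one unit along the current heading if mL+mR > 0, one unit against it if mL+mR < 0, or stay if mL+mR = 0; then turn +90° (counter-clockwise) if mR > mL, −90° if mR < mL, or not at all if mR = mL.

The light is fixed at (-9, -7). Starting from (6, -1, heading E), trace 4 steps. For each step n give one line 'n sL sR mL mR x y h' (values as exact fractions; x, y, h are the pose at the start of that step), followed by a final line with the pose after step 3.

0 16/37 80/149 1768/5513 -4152/5513 6 -1 E
1 32/61 160/137 7568/8357 -11952/8357 5 -1 S
2 1 40/61 19/122 -141/122 5 0 W
3 32/45 32/81 16/405 -304/405 6 0 N
final 6 -1 E

n=0: pose=(6,-1,E); sL=16/37, sR=80/149; mL=1768/5513, mR=-4152/5513; mL+mR=-16/37 → advance -1; mR−mL=-160/149 → turn -1·90°
n=1: pose=(5,-1,S); sL=32/61, sR=160/137; mL=7568/8357, mR=-11952/8357; mL+mR=-32/61 → advance -1; mR−mL=-320/137 → turn -1·90°
n=2: pose=(5,0,W); sL=1, sR=40/61; mL=19/122, mR=-141/122; mL+mR=-1 → advance -1; mR−mL=-80/61 → turn -1·90°
n=3: pose=(6,0,N); sL=32/45, sR=32/81; mL=16/405, mR=-304/405; mL+mR=-32/45 → advance -1; mR−mL=-64/81 → turn -1·90°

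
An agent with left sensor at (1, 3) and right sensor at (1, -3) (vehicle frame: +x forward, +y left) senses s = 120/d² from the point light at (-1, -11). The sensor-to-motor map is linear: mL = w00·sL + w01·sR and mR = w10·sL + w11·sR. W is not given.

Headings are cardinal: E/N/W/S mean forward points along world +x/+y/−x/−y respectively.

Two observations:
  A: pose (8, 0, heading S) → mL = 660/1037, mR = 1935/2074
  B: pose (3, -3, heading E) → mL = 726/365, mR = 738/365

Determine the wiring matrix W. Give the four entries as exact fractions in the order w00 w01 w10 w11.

-1/2 1 1 1/2

obs A: pose=(8,0,S) → sL=30/61, sR=15/17, mL=660/1037, mR=1935/2074
obs B: pose=(3,-3,E) → sL=60/73, sR=12/5, mL=726/365, mR=738/365
sensor matrix S = [[30/61, 15/17], [60/73, 12/5]]; det S = 34452/75701
solve [mL_A; mL_B] = S·[w00; w01] and [mR_A; mR_B] = S·[w10; w11]:
  w00 = -1/2, w01 = 1, w10 = 1, w11 = 1/2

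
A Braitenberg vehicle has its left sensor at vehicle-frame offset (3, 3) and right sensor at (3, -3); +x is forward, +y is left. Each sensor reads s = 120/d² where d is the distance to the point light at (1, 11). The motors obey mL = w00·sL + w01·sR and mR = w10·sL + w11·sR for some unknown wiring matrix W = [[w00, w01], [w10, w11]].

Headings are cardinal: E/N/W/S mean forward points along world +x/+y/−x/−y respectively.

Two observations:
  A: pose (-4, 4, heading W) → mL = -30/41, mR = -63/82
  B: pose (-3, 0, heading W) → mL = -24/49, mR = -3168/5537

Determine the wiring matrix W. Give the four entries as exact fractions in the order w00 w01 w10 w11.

obs A: pose=(-4,4,W) → sL=30/41, sR=3/2, mL=-30/41, mR=-63/82
obs B: pose=(-3,0,W) → sL=24/49, sR=120/113, mL=-24/49, mR=-3168/5537
sensor matrix S = [[30/41, 3/2], [24/49, 120/113]]; det S = 9612/227017
solve [mL_A; mL_B] = S·[w00; w01] and [mR_A; mR_B] = S·[w10; w11]:
  w00 = -1, w01 = 0, w10 = 1, w11 = -1

-1 0 1 -1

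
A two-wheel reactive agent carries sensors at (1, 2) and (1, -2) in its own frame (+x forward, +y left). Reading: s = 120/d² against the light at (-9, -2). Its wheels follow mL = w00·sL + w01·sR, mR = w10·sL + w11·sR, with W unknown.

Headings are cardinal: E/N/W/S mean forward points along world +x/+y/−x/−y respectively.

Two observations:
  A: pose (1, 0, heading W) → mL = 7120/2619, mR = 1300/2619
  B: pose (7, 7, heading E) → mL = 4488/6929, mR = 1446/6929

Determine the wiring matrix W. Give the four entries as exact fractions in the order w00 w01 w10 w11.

obs A: pose=(1,0,W) → sL=40/27, sR=120/97, mL=7120/2619, mR=1300/2619
obs B: pose=(7,7,E) → sL=12/41, sR=60/169, mL=4488/6929, mR=1446/6929
sensor matrix S = [[40/27, 120/97], [12/41, 60/169]]; det S = 991360/6049017
solve [mL_A; mL_B] = S·[w00; w01] and [mR_A; mR_B] = S·[w10; w11]:
  w00 = 1, w01 = 1, w10 = -1/2, w11 = 1

1 1 -1/2 1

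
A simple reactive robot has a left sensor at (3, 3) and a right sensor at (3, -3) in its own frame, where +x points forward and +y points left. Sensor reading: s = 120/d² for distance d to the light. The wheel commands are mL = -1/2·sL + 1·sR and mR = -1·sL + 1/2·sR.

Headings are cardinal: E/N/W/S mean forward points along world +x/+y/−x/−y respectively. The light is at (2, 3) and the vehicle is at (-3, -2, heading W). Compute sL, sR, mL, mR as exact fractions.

15/16 30/17 705/544 -15/272

left sensor world pos  = (-6, -5); dL² = 128
right sensor world pos = (-6, 1); dR² = 68
sL = 120/128 = 15/16
sR = 120/68 = 30/17
mL = -1/2·sL + 1·sR = 705/544
mR = -1·sL + 1/2·sR = -15/272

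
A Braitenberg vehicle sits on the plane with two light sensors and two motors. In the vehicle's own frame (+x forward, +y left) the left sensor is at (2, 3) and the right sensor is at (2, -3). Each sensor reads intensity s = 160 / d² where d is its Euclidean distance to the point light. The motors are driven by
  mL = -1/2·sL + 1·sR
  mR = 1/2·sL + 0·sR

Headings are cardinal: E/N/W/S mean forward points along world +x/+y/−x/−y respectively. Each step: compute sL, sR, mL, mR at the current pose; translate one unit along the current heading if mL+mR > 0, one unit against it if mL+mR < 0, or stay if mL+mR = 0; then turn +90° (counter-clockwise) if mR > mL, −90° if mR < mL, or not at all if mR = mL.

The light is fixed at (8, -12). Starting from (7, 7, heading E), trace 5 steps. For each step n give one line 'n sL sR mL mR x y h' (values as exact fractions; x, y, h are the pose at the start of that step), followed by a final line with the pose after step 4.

n=0: pose=(7,7,E); sL=32/97, sR=160/257; mL=11408/24929, mR=16/97; mL+mR=160/257 → advance +1; mR−mL=-7296/24929 → turn -1·90°
n=1: pose=(8,7,S); sL=80/149, sR=80/149; mL=40/149, mR=40/149; mL+mR=80/149 → advance +1; mR−mL=0 → turn +0·90°
n=2: pose=(8,6,S); sL=32/53, sR=32/53; mL=16/53, mR=16/53; mL+mR=32/53 → advance +1; mR−mL=0 → turn +0·90°
n=3: pose=(8,5,S); sL=80/117, sR=80/117; mL=40/117, mR=40/117; mL+mR=80/117 → advance +1; mR−mL=0 → turn +0·90°
n=4: pose=(8,4,S); sL=32/41, sR=32/41; mL=16/41, mR=16/41; mL+mR=32/41 → advance +1; mR−mL=0 → turn +0·90°

0 32/97 160/257 11408/24929 16/97 7 7 E
1 80/149 80/149 40/149 40/149 8 7 S
2 32/53 32/53 16/53 16/53 8 6 S
3 80/117 80/117 40/117 40/117 8 5 S
4 32/41 32/41 16/41 16/41 8 4 S
final 8 3 S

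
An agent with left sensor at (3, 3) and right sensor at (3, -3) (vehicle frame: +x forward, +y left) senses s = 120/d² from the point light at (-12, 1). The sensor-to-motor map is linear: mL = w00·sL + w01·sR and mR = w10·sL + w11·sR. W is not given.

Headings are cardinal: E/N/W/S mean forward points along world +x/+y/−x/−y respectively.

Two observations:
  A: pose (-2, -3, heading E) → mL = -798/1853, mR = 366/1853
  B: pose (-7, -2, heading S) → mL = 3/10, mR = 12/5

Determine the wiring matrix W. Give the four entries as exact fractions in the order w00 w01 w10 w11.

obs A: pose=(-2,-3,E) → sL=12/17, sR=60/109, mL=-798/1853, mR=366/1853
obs B: pose=(-7,-2,S) → sL=6/5, sR=3, mL=3/10, mR=12/5
sensor matrix S = [[12/17, 60/109], [6/5, 3]]; det S = 2700/1853
solve [mL_A; mL_B] = S·[w00; w01] and [mR_A; mR_B] = S·[w10; w11]:
  w00 = -1, w01 = 1/2, w10 = -1/2, w11 = 1

-1 1/2 -1/2 1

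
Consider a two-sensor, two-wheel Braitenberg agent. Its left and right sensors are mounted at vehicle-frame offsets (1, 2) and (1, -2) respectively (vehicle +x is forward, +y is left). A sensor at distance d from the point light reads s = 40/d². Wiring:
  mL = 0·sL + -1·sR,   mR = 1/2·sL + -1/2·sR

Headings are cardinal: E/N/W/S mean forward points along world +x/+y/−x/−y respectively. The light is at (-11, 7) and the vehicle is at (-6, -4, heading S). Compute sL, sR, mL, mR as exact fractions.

left sensor world pos  = (-4, -5); dL² = 193
right sensor world pos = (-8, -5); dR² = 153
sL = 40/193 = 40/193
sR = 40/153 = 40/153
mL = 0·sL + -1·sR = -40/153
mR = 1/2·sL + -1/2·sR = -800/29529

40/193 40/153 -40/153 -800/29529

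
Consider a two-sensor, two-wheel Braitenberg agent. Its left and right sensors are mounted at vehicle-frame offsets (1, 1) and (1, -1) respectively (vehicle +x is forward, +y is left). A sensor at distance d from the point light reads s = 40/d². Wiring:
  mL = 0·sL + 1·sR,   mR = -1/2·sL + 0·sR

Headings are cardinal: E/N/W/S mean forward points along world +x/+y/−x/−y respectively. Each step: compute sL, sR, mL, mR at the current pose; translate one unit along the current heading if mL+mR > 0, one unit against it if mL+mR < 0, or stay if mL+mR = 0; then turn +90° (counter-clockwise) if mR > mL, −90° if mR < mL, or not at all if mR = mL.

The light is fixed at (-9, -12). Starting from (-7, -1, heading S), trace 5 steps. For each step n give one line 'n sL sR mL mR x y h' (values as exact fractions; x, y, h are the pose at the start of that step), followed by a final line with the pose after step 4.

n=0: pose=(-7,-1,S); sL=40/109, sR=40/101; mL=40/101, mR=-20/109; mL+mR=2340/11009 → advance +1; mR−mL=-6380/11009 → turn -1·90°
n=1: pose=(-7,-2,W); sL=20/41, sR=20/61; mL=20/61, mR=-10/41; mL+mR=210/2501 → advance +1; mR−mL=-1430/2501 → turn -1·90°
n=2: pose=(-8,-2,N); sL=40/121, sR=8/25; mL=8/25, mR=-20/121; mL+mR=468/3025 → advance +1; mR−mL=-1468/3025 → turn -1·90°
n=3: pose=(-8,-1,E); sL=10/37, sR=5/13; mL=5/13, mR=-5/37; mL+mR=120/481 → advance +1; mR−mL=-250/481 → turn -1·90°
n=4: pose=(-7,-1,S); sL=40/109, sR=40/101; mL=40/101, mR=-20/109; mL+mR=2340/11009 → advance +1; mR−mL=-6380/11009 → turn -1·90°

0 40/109 40/101 40/101 -20/109 -7 -1 S
1 20/41 20/61 20/61 -10/41 -7 -2 W
2 40/121 8/25 8/25 -20/121 -8 -2 N
3 10/37 5/13 5/13 -5/37 -8 -1 E
4 40/109 40/101 40/101 -20/109 -7 -1 S
final -7 -2 W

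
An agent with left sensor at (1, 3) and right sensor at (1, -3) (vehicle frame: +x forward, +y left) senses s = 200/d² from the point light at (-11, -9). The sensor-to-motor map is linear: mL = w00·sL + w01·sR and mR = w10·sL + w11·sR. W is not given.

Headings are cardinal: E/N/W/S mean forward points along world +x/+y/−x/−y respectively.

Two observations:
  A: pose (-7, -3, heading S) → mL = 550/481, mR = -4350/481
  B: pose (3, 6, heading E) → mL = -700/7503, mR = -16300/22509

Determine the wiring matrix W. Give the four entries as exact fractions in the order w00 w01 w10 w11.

-1 1/2 -1/2 -1

obs A: pose=(-7,-3,S) → sL=100/37, sR=100/13, mL=550/481, mR=-4350/481
obs B: pose=(3,6,E) → sL=200/549, sR=200/369, mL=-700/7503, mR=-16300/22509
sensor matrix S = [[100/37, 100/13], [200/549, 200/369]]; det S = -14480000/10826829
solve [mL_A; mL_B] = S·[w00; w01] and [mR_A; mR_B] = S·[w10; w11]:
  w00 = -1, w01 = 1/2, w10 = -1/2, w11 = -1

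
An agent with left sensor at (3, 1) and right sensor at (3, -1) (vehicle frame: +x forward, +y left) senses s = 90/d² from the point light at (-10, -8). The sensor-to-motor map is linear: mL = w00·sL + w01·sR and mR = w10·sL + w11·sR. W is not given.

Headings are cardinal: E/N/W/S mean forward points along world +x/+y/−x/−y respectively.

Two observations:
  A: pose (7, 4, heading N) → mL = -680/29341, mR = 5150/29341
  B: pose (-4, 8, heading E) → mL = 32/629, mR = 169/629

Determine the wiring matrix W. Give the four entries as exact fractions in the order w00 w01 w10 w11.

obs A: pose=(7,4,N) → sL=90/481, sR=10/61, mL=-680/29341, mR=5150/29341
obs B: pose=(-4,8,E) → sL=9/37, sR=5/17, mL=32/629, mR=169/629
sensor matrix S = [[90/481, 10/61], [9/37, 5/17]]; det S = 7560/498797
solve [mL_A; mL_B] = S·[w00; w01] and [mR_A; mR_B] = S·[w10; w11]:
  w00 = -1, w01 = 1, w10 = 1/2, w11 = 1/2

-1 1 1/2 1/2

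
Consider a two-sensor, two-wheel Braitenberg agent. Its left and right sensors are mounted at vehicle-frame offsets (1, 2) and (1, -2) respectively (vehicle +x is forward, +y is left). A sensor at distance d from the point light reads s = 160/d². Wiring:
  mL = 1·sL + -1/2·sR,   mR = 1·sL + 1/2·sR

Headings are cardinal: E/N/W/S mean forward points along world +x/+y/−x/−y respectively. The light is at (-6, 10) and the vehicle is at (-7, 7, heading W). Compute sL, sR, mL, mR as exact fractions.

160/29 32 -304/29 624/29

left sensor world pos  = (-8, 5); dL² = 29
right sensor world pos = (-8, 9); dR² = 5
sL = 160/29 = 160/29
sR = 160/5 = 32
mL = 1·sL + -1/2·sR = -304/29
mR = 1·sL + 1/2·sR = 624/29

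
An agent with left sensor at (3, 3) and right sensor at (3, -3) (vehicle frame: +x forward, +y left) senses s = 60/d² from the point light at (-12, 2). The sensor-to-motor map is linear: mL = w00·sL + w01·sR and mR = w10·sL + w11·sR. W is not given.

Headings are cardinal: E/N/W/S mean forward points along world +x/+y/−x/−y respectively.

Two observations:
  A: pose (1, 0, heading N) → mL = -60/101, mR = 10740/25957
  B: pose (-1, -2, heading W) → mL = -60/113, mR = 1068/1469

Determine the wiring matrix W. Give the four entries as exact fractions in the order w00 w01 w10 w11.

obs A: pose=(1,0,N) → sL=60/101, sR=60/257, mL=-60/101, mR=10740/25957
obs B: pose=(-1,-2,W) → sL=60/113, sR=12/13, mL=-60/113, mR=1068/1469
sensor matrix S = [[60/101, 60/257], [60/113, 12/13]]; det S = 16182720/38130833
solve [mL_A; mL_B] = S·[w00; w01] and [mR_A; mR_B] = S·[w10; w11]:
  w00 = -1, w01 = 0, w10 = 1/2, w11 = 1/2

-1 0 1/2 1/2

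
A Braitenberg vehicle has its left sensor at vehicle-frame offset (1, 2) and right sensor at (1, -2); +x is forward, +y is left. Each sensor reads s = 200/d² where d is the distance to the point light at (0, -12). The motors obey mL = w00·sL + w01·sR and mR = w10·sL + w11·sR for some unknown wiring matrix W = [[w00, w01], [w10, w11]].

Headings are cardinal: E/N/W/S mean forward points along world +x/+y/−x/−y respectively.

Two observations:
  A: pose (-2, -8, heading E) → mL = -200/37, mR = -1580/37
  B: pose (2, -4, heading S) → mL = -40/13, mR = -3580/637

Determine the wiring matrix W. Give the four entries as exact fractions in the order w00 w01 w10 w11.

-1 0 -1/2 -1

obs A: pose=(-2,-8,E) → sL=200/37, sR=40, mL=-200/37, mR=-1580/37
obs B: pose=(2,-4,S) → sL=40/13, sR=200/49, mL=-40/13, mR=-3580/637
sensor matrix S = [[200/37, 40], [40/13, 200/49]]; det S = -2380800/23569
solve [mL_A; mL_B] = S·[w00; w01] and [mR_A; mR_B] = S·[w10; w11]:
  w00 = -1, w01 = 0, w10 = -1/2, w11 = -1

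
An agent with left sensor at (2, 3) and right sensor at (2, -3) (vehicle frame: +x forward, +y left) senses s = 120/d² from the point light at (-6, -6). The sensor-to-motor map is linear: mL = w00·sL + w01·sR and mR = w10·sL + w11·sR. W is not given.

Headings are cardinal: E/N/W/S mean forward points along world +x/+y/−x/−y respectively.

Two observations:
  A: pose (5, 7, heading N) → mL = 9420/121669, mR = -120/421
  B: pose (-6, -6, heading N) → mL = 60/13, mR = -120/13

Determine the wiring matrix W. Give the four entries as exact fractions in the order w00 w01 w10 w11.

obs A: pose=(5,7,N) → sL=120/289, sR=120/421, mL=9420/121669, mR=-120/421
obs B: pose=(-6,-6,N) → sL=120/13, sR=120/13, mL=60/13, mR=-120/13
sensor matrix S = [[120/289, 120/421], [120/13, 120/13]]; det S = 1900800/1581697
solve [mL_A; mL_B] = S·[w00; w01] and [mR_A; mR_B] = S·[w10; w11]:
  w00 = -1/2, w01 = 1, w10 = 0, w11 = -1

-1/2 1 0 -1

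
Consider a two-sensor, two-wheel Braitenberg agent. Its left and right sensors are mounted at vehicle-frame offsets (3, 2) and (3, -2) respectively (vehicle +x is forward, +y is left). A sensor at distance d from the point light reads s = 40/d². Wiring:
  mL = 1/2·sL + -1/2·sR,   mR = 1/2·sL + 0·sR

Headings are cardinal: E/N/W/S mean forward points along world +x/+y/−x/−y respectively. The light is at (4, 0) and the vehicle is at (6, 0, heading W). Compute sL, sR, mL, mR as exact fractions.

8 8 0 4

left sensor world pos  = (3, -2); dL² = 5
right sensor world pos = (3, 2); dR² = 5
sL = 40/5 = 8
sR = 40/5 = 8
mL = 1/2·sL + -1/2·sR = 0
mR = 1/2·sL + 0·sR = 4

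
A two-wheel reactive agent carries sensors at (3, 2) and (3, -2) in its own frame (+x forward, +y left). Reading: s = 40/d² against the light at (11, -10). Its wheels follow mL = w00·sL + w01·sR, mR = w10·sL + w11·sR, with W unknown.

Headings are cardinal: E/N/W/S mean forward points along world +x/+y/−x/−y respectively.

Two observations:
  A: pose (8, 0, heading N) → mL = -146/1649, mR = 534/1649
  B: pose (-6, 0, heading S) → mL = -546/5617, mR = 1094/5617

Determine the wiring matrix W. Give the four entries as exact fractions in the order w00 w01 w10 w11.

-1 1/2 1 1/2

obs A: pose=(8,0,N) → sL=20/97, sR=4/17, mL=-146/1649, mR=534/1649
obs B: pose=(-6,0,S) → sL=20/137, sR=4/41, mL=-546/5617, mR=1094/5617
sensor matrix S = [[20/97, 4/17], [20/137, 4/41]]; det S = -131840/9262433
solve [mL_A; mL_B] = S·[w00; w01] and [mR_A; mR_B] = S·[w10; w11]:
  w00 = -1, w01 = 1/2, w10 = 1, w11 = 1/2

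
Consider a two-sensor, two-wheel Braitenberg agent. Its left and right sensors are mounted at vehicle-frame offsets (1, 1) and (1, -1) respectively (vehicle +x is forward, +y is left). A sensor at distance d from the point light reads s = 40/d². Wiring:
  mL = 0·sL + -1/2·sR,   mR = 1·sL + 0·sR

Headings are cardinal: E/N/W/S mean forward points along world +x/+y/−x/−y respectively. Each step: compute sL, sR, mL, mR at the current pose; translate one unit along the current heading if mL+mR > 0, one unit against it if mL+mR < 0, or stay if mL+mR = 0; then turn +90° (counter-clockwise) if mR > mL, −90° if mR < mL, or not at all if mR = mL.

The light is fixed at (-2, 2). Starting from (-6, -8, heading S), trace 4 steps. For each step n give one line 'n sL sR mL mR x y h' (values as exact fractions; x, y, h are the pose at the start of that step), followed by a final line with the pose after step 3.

n=0: pose=(-6,-8,S); sL=4/13, sR=20/73; mL=-10/73, mR=4/13; mL+mR=162/949 → advance +1; mR−mL=422/949 → turn +1·90°
n=1: pose=(-6,-9,E); sL=40/109, sR=40/153; mL=-20/153, mR=40/109; mL+mR=3940/16677 → advance +1; mR−mL=8300/16677 → turn +1·90°
n=2: pose=(-5,-9,N); sL=10/29, sR=5/13; mL=-5/26, mR=10/29; mL+mR=115/754 → advance +1; mR−mL=405/754 → turn +1·90°
n=3: pose=(-5,-8,W); sL=40/137, sR=40/97; mL=-20/97, mR=40/137; mL+mR=1140/13289 → advance +1; mR−mL=6620/13289 → turn +1·90°

0 4/13 20/73 -10/73 4/13 -6 -8 S
1 40/109 40/153 -20/153 40/109 -6 -9 E
2 10/29 5/13 -5/26 10/29 -5 -9 N
3 40/137 40/97 -20/97 40/137 -5 -8 W
final -6 -8 S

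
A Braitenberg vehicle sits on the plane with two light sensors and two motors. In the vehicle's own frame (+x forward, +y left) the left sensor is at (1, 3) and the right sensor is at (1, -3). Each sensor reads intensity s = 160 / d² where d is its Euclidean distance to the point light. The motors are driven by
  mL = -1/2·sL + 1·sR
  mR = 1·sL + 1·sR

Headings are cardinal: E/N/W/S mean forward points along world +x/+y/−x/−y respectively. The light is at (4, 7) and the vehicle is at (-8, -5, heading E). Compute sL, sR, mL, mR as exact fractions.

80/101 80/173 1160/17473 21920/17473

left sensor world pos  = (-7, -2); dL² = 202
right sensor world pos = (-7, -8); dR² = 346
sL = 160/202 = 80/101
sR = 160/346 = 80/173
mL = -1/2·sL + 1·sR = 1160/17473
mR = 1·sL + 1·sR = 21920/17473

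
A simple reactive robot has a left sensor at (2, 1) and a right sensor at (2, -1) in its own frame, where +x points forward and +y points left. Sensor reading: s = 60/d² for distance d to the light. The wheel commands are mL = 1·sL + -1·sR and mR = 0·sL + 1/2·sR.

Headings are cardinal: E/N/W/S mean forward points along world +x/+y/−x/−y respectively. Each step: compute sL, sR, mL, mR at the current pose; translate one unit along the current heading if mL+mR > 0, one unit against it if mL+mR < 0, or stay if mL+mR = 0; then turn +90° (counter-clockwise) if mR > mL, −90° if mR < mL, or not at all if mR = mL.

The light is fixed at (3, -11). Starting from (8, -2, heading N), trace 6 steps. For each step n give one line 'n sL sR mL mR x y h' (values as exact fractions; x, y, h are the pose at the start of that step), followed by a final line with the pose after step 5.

0 60/137 60/157 1200/21509 30/157 8 -2 N
1 2/3 6/13 8/39 3/13 8 -1 W
2 60/89 60/73 -960/6497 30/73 7 -1 S
3 15/34 3/5 -27/170 3/10 7 -2 E
4 60/137 60/157 1200/21509 30/157 8 -2 N
5 2/3 6/13 8/39 3/13 8 -1 W
final 7 -1 S

n=0: pose=(8,-2,N); sL=60/137, sR=60/157; mL=1200/21509, mR=30/157; mL+mR=5310/21509 → advance +1; mR−mL=2910/21509 → turn +1·90°
n=1: pose=(8,-1,W); sL=2/3, sR=6/13; mL=8/39, mR=3/13; mL+mR=17/39 → advance +1; mR−mL=1/39 → turn +1·90°
n=2: pose=(7,-1,S); sL=60/89, sR=60/73; mL=-960/6497, mR=30/73; mL+mR=1710/6497 → advance +1; mR−mL=3630/6497 → turn +1·90°
n=3: pose=(7,-2,E); sL=15/34, sR=3/5; mL=-27/170, mR=3/10; mL+mR=12/85 → advance +1; mR−mL=39/85 → turn +1·90°
n=4: pose=(8,-2,N); sL=60/137, sR=60/157; mL=1200/21509, mR=30/157; mL+mR=5310/21509 → advance +1; mR−mL=2910/21509 → turn +1·90°
n=5: pose=(8,-1,W); sL=2/3, sR=6/13; mL=8/39, mR=3/13; mL+mR=17/39 → advance +1; mR−mL=1/39 → turn +1·90°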